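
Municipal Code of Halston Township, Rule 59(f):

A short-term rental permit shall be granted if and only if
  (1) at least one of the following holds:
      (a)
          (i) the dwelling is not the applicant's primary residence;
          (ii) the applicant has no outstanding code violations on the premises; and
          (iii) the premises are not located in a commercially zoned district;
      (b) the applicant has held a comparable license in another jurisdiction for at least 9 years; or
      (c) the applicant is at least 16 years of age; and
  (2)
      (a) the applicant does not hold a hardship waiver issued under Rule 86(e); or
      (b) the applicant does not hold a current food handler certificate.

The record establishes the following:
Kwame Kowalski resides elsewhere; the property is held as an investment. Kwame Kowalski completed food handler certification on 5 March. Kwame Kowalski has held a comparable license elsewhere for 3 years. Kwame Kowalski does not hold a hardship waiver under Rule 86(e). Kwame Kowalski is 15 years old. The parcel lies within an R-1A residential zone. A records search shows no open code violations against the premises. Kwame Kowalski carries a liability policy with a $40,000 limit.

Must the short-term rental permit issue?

(i) not (primary residence) — met.
(ii) no code violations — holds.
(iii) not (commercially zoned) — met.
(a) = T AND T AND T = true.
(b) prior license ≥ 9 yr — not satisfied.
(c) age ≥ 16 — fails.
(1): T OR F OR F → true.
(a) not (hardship waiver) — met.
(b) not (food handler cert.) — not satisfied.
(2): T OR F → true.
Overall = T AND T = true.

Yes — granted.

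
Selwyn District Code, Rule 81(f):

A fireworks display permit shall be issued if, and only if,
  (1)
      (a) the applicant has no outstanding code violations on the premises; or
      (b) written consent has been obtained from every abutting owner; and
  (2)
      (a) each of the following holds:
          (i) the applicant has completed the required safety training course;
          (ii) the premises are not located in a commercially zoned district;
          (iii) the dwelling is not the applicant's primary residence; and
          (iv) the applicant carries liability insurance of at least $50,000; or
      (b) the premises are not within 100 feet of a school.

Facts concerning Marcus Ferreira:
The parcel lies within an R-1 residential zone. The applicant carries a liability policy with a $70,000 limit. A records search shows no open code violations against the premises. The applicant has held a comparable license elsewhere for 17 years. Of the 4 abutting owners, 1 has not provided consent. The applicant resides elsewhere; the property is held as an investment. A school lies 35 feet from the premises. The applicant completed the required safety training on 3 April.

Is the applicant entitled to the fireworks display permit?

(a) no code violations — met.
(b) all abutters consent — fails.
So (1) is satisfied (T OR F).
(i) safety training — holds.
(ii) not (commercially zoned) — holds.
(iii) not (primary residence) — satisfied.
(iv) insurance ≥ $50,000 — holds.
(a): T AND T AND T AND T → true.
(b) ≥100 ft from school — fails.
So (2) is satisfied (T OR F).
Overall = T AND T = true.

Yes — granted.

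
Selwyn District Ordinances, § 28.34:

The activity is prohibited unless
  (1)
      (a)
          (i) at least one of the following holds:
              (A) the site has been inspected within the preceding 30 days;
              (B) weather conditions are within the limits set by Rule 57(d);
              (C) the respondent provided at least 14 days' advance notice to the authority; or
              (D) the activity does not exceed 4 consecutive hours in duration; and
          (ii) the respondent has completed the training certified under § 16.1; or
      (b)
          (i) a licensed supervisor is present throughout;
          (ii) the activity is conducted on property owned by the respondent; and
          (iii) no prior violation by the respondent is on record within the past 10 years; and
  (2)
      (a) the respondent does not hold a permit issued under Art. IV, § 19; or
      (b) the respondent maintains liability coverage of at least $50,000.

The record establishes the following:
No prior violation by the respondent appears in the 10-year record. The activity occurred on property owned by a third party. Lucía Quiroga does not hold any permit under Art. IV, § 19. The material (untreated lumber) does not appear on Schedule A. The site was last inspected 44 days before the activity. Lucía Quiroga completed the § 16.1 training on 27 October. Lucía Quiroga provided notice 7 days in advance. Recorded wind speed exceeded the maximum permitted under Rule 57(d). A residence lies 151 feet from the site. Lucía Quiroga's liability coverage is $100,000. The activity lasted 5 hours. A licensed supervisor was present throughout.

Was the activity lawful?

(A) site inspected — fails.
(B) weather ok — not satisfied.
(C) ≥14 days' notice — fails.
(D) ≤ 4 hrs duration — not met.
(i) = F OR F OR F OR F = false.
(ii) training certified — holds.
(a) = F AND T = false.
(i) supervisor present — met.
(ii) own property — not satisfied.
(iii) no prior violation — met.
(b) = T AND F AND T = false.
So (1) is not satisfied (F OR F).
(a) not (holds permit) — holds.
(b) coverage ≥ $50,000 — met.
So (2) is satisfied (T OR T).
So Overall is not satisfied (F AND T).

No — unlawful.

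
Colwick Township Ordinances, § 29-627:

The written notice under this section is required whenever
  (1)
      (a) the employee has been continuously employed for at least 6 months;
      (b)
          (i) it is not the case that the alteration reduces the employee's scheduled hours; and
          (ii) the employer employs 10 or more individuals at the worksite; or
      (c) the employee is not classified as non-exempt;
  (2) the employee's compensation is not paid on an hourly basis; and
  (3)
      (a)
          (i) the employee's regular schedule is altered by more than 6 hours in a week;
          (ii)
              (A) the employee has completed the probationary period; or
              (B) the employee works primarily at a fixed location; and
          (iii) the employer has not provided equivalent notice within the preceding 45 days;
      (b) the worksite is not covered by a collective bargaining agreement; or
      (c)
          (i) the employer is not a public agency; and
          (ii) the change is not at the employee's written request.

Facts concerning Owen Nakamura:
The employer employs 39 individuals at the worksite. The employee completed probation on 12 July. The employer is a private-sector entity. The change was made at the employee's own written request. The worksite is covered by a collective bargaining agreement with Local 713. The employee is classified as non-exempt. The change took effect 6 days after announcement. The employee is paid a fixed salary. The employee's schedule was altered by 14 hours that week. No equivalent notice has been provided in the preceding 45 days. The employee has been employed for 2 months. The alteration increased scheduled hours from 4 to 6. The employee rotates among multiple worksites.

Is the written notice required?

(a) tenure ≥ 6 mo. — not satisfied.
(i) not (hours reduced) — satisfied.
(ii) ≥ 10 at site — holds.
(b): T AND T → true.
(c) not (non-exempt) — not met.
(1) = F OR T OR F = true.
(2) not (hourly-paid) — holds.
(i) schedule shift > 6h — satisfied.
(A) past probation — met.
(B) fixed location — fails.
So (ii) is satisfied (T OR F).
(iii) no recent notice — satisfied.
(a) = T AND T AND T = true.
(b) no CBA — fails.
(i) not (public agency) — holds.
(ii) not employee-requested — not satisfied.
(c) = T AND F = false.
(3): T OR F OR F → true.
So Overall is satisfied (T AND T AND T).

Yes — required.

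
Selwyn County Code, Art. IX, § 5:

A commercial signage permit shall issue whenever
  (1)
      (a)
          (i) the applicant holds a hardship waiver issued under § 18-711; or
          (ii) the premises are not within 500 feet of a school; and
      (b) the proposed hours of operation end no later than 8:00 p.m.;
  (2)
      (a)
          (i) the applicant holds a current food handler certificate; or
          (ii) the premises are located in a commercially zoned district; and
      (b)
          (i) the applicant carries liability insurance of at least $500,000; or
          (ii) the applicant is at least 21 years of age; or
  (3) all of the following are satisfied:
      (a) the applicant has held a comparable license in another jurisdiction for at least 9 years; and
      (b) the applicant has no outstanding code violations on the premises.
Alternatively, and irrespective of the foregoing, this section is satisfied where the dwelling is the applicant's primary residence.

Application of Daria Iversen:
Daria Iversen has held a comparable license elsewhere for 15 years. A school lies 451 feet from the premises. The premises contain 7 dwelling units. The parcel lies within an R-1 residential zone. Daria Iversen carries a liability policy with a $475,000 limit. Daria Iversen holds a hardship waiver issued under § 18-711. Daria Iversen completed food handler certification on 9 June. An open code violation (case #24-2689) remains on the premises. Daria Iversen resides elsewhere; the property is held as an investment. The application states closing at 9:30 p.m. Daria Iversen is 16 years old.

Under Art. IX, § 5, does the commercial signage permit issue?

(i) hardship waiver — satisfied.
(ii) ≥500 ft from school — fails.
(a): T OR F → true.
(b) closes by 8 p.m. — not satisfied.
(1): T AND F → false.
(i) food handler cert. — met.
(ii) commercially zoned — not satisfied.
(a): T OR F → true.
(i) insurance ≥ $500,000 — not satisfied.
(ii) age ≥ 21 — fails.
(b): F OR F → false.
(2): T AND F → false.
(a) prior license ≥ 9 yr — satisfied.
(b) no code violations — fails.
(3): T AND F → false.
Overall = F OR F OR F = false.
Exception (primary residence) — not satisfied.
Result: main false OR exception false → false.

No — denied.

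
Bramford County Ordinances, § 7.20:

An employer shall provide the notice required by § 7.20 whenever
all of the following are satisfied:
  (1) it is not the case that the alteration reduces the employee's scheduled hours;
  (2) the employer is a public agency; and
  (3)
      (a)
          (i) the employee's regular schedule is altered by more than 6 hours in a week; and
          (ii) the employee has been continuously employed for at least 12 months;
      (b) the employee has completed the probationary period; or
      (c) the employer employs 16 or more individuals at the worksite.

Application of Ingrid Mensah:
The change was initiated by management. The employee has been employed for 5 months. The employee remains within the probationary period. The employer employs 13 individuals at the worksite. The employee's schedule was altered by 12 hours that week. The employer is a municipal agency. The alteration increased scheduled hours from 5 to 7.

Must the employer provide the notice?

No — not required.

(1) not (hours reduced) — holds.
(2) public agency — satisfied.
(i) schedule shift > 6h — satisfied.
(ii) tenure ≥ 12 mo. — not satisfied.
(a) = T AND F = false.
(b) past probation — fails.
(c) ≥ 16 at site — not satisfied.
So (3) is not satisfied (F OR F OR F).
So Overall is not satisfied (T AND T AND F).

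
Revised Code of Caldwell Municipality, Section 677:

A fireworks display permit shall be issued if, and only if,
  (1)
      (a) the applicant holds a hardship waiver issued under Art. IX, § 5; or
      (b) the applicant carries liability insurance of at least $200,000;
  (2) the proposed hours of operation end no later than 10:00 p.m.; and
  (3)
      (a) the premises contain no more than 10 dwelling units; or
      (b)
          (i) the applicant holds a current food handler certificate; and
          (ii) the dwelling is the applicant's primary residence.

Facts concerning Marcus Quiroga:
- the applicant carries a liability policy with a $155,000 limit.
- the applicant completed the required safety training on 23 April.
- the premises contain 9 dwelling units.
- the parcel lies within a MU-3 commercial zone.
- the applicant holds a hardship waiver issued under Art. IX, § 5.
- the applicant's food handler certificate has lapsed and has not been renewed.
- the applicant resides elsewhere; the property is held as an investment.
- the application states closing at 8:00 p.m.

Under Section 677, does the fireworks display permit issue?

(a) hardship waiver — met.
(b) insurance ≥ $200,000 — fails.
So (1) is satisfied (T OR F).
(2) closes by 10 p.m. — holds.
(a) ≤ 10 units — satisfied.
(i) food handler cert. — fails.
(ii) primary residence — not satisfied.
(b) = F AND F = false.
So (3) is satisfied (T OR F).
So Overall is satisfied (T AND T AND T).

Yes — granted.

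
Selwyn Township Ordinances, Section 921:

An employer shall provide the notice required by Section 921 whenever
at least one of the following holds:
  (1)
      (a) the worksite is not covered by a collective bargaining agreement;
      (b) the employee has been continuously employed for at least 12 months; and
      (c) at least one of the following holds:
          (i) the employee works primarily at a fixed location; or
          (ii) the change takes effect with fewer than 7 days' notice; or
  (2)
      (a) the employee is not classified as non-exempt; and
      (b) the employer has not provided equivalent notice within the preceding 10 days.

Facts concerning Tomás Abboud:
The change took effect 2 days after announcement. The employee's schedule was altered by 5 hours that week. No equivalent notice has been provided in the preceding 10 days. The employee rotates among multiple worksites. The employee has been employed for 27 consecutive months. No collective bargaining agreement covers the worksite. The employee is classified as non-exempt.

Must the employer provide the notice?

Yes — required.

(a) no CBA — holds.
(b) tenure ≥ 12 mo. — holds.
(i) fixed location — not satisfied.
(ii) < 7 days' notice — met.
(c): F OR T → true.
So (1) is satisfied (T AND T AND T).
(a) not (non-exempt) — fails.
(b) no recent notice — met.
(2): F AND T → false.
Overall: T OR F → true.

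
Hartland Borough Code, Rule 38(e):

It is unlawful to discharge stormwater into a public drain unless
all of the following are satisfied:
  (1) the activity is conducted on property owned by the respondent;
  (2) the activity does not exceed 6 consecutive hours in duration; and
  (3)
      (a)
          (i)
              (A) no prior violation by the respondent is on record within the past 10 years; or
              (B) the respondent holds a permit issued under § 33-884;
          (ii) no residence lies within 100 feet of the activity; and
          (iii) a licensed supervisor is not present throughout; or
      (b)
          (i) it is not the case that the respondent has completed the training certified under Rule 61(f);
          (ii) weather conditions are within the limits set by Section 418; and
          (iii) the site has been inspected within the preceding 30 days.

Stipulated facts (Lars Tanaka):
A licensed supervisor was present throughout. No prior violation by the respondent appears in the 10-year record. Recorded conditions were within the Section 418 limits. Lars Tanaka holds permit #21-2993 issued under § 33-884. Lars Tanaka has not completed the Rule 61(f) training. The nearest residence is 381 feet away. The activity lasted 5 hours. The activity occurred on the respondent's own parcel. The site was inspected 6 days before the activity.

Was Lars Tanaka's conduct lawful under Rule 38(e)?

Yes — lawful.

(1) own property — satisfied.
(2) ≤ 6 hrs duration — holds.
(A) no prior violation — satisfied.
(B) holds permit — met.
(i) = T OR T = true.
(ii) no residence in 100 ft — met.
(iii) not (supervisor present) — not satisfied.
(a): T AND T AND F → false.
(i) not (training certified) — holds.
(ii) weather ok — met.
(iii) site inspected — holds.
(b) = T AND T AND T = true.
So (3) is satisfied (F OR T).
So Overall is satisfied (T AND T AND T).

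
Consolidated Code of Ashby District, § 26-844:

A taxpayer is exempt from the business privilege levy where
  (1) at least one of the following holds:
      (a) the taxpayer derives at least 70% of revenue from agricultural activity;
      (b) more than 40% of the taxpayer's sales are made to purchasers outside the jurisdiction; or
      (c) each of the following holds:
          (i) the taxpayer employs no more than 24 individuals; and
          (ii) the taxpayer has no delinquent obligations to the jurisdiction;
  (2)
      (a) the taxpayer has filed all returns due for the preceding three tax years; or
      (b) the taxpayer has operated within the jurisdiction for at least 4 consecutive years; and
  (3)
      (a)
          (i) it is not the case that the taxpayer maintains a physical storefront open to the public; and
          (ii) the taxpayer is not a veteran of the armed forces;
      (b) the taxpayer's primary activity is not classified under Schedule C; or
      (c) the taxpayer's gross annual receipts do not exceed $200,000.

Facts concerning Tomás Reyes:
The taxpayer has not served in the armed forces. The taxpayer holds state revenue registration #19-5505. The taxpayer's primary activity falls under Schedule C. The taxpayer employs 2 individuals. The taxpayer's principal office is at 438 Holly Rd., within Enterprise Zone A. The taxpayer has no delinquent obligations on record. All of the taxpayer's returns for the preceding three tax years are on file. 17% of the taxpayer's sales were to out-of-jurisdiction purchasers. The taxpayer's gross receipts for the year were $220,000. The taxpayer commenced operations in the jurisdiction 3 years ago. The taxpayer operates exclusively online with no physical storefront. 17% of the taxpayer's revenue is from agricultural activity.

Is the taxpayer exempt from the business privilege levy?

(a) ≥70% agricultural — fails.
(b) >40% out-of-jur. sales — not satisfied.
(i) ≤ 24 employees — holds.
(ii) no delinquency — met.
(c): T AND T → true.
(1): F OR F OR T → true.
(a) returns current — satisfied.
(b) ≥ 4 yrs in jurisdiction — not met.
(2) = T OR F = true.
(i) not (has storefront) — met.
(ii) not (veteran) — holds.
(a) = T AND T = true.
(b) not (Schedule C activity) — not satisfied.
(c) receipts ≤ $200,000 — not met.
(3) = T OR F OR F = true.
Overall = T AND T AND T = true.

Yes — exempt.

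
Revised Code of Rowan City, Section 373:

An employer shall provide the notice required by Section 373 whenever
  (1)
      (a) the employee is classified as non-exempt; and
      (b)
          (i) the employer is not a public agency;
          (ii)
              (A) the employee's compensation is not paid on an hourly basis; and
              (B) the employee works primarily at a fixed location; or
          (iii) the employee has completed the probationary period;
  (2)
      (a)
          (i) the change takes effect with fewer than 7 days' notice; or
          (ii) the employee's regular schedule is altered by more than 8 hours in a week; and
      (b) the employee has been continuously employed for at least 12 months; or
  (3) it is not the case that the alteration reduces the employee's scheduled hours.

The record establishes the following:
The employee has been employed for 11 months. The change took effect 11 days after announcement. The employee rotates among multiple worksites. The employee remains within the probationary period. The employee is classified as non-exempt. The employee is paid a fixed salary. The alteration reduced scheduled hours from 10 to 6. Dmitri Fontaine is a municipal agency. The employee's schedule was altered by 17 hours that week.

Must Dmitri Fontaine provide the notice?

(a) non-exempt — satisfied.
(i) not (public agency) — fails.
(A) not (hourly-paid) — satisfied.
(B) fixed location — not satisfied.
(ii): T AND F → false.
(iii) past probation — not met.
So (b) is not satisfied (F OR F OR F).
(1) = T AND F = false.
(i) < 7 days' notice — fails.
(ii) schedule shift > 8h — holds.
So (a) is satisfied (F OR T).
(b) tenure ≥ 12 mo. — fails.
(2) = T AND F = false.
(3) not (hours reduced) — not met.
Overall = F OR F OR F = false.

No — not required.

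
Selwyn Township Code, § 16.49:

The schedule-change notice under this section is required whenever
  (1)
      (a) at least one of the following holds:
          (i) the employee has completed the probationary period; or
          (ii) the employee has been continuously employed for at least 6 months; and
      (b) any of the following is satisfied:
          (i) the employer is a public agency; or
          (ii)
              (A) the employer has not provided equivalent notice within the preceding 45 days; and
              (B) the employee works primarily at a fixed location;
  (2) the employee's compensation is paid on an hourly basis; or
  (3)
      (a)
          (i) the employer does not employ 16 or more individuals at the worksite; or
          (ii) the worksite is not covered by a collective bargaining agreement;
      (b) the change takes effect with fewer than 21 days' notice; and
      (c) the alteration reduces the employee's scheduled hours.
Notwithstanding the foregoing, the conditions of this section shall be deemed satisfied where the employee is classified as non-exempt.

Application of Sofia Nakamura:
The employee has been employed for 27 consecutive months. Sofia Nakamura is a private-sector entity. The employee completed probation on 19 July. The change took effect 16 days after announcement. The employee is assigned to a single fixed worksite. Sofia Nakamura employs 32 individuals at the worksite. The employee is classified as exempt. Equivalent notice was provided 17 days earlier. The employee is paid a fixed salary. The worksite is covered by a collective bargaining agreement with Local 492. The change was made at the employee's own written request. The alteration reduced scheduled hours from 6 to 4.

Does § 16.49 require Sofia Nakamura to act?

No — not required.

(i) past probation — satisfied.
(ii) tenure ≥ 6 mo. — satisfied.
(a) = T OR T = true.
(i) public agency — not met.
(A) no recent notice — not satisfied.
(B) fixed location — met.
So (ii) is not satisfied (F AND T).
(b) = F OR F = false.
So (1) is not satisfied (T AND F).
(2) hourly-paid — not met.
(i) not (≥ 16 at site) — not satisfied.
(ii) no CBA — fails.
(a): F OR F → false.
(b) < 21 days' notice — satisfied.
(c) hours reduced — met.
(3) = F AND T AND T = false.
Overall = F OR F OR F = false.
Exception (non-exempt) — not satisfied.
Result: main false OR exception false → false.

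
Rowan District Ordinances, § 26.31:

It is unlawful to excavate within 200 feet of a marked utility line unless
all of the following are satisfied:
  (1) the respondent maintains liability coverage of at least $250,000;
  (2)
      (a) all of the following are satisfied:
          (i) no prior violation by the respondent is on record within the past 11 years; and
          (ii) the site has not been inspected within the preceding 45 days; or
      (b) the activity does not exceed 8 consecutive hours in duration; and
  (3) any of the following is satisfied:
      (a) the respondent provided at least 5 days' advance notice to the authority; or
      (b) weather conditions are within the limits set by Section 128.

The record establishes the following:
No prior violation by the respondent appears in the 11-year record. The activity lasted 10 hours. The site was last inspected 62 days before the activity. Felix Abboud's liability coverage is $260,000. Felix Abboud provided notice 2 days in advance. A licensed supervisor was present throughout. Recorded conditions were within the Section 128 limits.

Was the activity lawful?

(1) coverage ≥ $250,000 — satisfied.
(i) no prior violation — satisfied.
(ii) not (site inspected) — holds.
So (a) is satisfied (T AND T).
(b) ≤ 8 hrs duration — fails.
(2): T OR F → true.
(a) ≥5 days' notice — fails.
(b) weather ok — satisfied.
(3): F OR T → true.
Overall: T AND T AND T → true.

Yes — lawful.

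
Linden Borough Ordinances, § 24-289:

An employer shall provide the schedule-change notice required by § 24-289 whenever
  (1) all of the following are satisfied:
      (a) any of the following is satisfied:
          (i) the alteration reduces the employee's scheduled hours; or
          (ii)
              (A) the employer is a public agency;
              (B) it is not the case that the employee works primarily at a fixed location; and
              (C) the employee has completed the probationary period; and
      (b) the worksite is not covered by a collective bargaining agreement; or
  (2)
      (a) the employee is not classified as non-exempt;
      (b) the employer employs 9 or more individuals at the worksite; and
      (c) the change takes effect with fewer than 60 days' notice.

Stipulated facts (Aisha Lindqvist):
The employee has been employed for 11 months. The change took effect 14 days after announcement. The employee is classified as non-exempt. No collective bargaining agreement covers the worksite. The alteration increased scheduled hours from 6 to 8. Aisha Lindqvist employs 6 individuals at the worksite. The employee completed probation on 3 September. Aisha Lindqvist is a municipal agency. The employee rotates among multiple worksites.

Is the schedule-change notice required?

(i) hours reduced — not satisfied.
(A) public agency — holds.
(B) not (fixed location) — holds.
(C) past probation — met.
(ii) = T AND T AND T = true.
(a) = F OR T = true.
(b) no CBA — holds.
(1) = T AND T = true.
(a) not (non-exempt) — not satisfied.
(b) ≥ 9 at site — not satisfied.
(c) < 60 days' notice — met.
(2): F AND F AND T → false.
So Overall is satisfied (T OR F).

Yes — required.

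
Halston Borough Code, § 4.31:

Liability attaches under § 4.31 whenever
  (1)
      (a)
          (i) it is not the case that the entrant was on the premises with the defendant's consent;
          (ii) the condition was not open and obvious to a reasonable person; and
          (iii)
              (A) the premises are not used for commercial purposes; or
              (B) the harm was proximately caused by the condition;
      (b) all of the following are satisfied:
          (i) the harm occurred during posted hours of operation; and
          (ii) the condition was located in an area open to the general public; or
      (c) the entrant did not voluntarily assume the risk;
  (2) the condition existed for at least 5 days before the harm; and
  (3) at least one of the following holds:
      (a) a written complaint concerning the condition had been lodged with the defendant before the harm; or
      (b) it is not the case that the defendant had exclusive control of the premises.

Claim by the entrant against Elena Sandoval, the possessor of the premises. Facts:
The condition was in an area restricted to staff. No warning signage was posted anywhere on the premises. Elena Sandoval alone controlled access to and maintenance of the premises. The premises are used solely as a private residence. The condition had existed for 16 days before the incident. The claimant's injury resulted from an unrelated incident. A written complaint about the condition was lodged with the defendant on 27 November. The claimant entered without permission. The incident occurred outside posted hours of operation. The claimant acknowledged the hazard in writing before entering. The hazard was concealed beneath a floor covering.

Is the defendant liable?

(i) not (consent to enter) — met.
(ii) not open/obvious — met.
(A) not (commercial use) — met.
(B) proximate cause — not met.
(iii): T OR F → true.
(a) = T AND T AND T = true.
(i) during posted hours — not satisfied.
(ii) public area — fails.
(b) = F AND F = false.
(c) no assumed risk — not met.
(1): T OR F OR F → true.
(2) condition ≥5 days old — holds.
(a) complaint lodged — holds.
(b) not (exclusive control) — fails.
So (3) is satisfied (T OR F).
Overall: T AND T AND T → true.

Yes — liable.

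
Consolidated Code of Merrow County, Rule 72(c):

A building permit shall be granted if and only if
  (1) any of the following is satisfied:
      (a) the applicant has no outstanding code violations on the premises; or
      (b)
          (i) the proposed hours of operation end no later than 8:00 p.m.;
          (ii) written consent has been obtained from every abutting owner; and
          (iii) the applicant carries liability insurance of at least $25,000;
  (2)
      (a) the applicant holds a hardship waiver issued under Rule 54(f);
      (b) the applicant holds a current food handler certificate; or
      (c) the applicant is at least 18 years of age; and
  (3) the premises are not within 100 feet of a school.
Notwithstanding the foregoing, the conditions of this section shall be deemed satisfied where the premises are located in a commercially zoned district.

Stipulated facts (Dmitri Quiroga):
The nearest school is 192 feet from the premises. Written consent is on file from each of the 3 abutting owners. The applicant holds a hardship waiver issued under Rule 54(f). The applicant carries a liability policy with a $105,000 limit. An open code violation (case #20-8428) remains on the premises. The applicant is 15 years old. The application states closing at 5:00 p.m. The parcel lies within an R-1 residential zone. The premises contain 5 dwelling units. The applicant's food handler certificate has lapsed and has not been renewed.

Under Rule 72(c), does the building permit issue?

Yes — granted.

(a) no code violations — not satisfied.
(i) closes by 8 p.m. — holds.
(ii) all abutters consent — met.
(iii) insurance ≥ $25,000 — satisfied.
So (b) is satisfied (T AND T AND T).
(1) = F OR T = true.
(a) hardship waiver — met.
(b) food handler cert. — not satisfied.
(c) age ≥ 18 — not met.
(2): T OR F OR F → true.
(3) ≥100 ft from school — holds.
Overall: T AND T AND T → true.
Exception (commercially zoned) — not satisfied.
Result: main true OR exception false → true.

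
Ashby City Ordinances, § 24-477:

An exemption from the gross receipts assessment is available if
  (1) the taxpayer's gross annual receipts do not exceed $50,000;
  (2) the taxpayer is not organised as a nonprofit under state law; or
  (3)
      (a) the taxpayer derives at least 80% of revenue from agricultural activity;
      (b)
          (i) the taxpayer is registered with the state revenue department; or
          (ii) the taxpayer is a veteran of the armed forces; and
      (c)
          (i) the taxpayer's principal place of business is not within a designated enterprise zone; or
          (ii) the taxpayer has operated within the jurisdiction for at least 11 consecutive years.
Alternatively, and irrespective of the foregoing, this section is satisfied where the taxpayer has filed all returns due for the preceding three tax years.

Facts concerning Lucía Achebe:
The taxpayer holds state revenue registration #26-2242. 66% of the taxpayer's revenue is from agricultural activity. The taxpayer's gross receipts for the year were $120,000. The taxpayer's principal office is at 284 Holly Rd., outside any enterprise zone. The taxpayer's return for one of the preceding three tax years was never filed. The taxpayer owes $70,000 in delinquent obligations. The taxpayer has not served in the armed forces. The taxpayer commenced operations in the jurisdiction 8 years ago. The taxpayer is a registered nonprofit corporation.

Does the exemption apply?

No — not exempt.

(1) receipts ≤ $50,000 — not met.
(2) not (nonprofit) — fails.
(a) ≥80% agricultural — not met.
(i) state-registered — holds.
(ii) veteran — not met.
(b): T OR F → true.
(i) not (in enterprise zone) — met.
(ii) ≥ 11 yrs in jurisdiction — not met.
So (c) is satisfied (T OR F).
(3): F AND T AND T → false.
Overall: F OR F OR F → false.
Exception (returns current) — not satisfied.
Result: main false OR exception false → false.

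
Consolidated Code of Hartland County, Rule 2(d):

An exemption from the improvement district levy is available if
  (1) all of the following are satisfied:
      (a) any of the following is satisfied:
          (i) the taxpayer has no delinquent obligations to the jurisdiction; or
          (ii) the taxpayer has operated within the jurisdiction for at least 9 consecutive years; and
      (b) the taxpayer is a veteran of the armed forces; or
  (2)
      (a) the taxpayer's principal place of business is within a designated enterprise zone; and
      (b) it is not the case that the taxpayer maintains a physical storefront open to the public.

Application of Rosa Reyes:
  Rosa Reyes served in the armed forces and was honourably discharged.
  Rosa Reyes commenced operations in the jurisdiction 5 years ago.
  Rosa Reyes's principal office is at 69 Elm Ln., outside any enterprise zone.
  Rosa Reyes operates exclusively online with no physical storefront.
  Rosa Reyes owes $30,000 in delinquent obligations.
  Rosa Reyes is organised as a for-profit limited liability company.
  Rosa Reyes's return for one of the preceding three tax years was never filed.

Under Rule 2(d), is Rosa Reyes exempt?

(i) no delinquency — fails.
(ii) ≥ 9 yrs in jurisdiction — not satisfied.
So (a) is not satisfied (F OR F).
(b) veteran — holds.
(1) = F AND T = false.
(a) in enterprise zone — not satisfied.
(b) not (has storefront) — satisfied.
(2): F AND T → false.
So Overall is not satisfied (F OR F).

No — not exempt.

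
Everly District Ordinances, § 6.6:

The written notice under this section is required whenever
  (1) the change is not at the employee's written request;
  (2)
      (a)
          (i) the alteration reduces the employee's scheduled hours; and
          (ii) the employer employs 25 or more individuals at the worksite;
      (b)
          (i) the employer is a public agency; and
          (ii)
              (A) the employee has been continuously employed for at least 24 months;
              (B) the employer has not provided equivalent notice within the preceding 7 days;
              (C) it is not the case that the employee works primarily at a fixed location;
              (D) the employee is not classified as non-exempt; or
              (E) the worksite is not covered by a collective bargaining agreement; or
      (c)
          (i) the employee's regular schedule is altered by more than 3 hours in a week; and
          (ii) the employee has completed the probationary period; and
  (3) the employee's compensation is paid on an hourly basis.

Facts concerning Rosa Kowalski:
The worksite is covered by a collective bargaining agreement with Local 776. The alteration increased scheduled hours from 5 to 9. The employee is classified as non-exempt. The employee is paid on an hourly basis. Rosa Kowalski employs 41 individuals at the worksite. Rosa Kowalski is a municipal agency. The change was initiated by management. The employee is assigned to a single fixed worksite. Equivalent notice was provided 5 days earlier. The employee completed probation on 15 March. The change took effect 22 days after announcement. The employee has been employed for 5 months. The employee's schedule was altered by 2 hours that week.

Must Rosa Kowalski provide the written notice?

No — not required.

(1) not employee-requested — satisfied.
(i) hours reduced — not satisfied.
(ii) ≥ 25 at site — met.
(a) = F AND T = false.
(i) public agency — holds.
(A) tenure ≥ 24 mo. — not met.
(B) no recent notice — not satisfied.
(C) not (fixed location) — not satisfied.
(D) not (non-exempt) — not satisfied.
(E) no CBA — fails.
So (ii) is not satisfied (F OR F OR F OR F OR F).
(b) = T AND F = false.
(i) schedule shift > 3h — not met.
(ii) past probation — holds.
So (c) is not satisfied (F AND T).
(2) = F OR F OR F = false.
(3) hourly-paid — met.
So Overall is not satisfied (T AND F AND T).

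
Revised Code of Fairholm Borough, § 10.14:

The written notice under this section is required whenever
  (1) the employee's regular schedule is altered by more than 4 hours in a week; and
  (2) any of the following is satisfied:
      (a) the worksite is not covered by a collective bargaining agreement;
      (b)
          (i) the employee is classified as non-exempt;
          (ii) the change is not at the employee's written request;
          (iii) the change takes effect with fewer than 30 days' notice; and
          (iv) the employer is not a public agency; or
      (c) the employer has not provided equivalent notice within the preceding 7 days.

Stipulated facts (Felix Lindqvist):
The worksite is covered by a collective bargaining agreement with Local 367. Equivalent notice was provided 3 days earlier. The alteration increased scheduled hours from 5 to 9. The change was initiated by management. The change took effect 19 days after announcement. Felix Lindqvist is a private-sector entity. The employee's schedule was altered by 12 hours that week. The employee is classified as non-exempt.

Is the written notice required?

Yes — required.

(1) schedule shift > 4h — holds.
(a) no CBA — not met.
(i) non-exempt — met.
(ii) not employee-requested — holds.
(iii) < 30 days' notice — satisfied.
(iv) not (public agency) — met.
(b) = T AND T AND T AND T = true.
(c) no recent notice — fails.
(2): F OR T OR F → true.
So Overall is satisfied (T AND T).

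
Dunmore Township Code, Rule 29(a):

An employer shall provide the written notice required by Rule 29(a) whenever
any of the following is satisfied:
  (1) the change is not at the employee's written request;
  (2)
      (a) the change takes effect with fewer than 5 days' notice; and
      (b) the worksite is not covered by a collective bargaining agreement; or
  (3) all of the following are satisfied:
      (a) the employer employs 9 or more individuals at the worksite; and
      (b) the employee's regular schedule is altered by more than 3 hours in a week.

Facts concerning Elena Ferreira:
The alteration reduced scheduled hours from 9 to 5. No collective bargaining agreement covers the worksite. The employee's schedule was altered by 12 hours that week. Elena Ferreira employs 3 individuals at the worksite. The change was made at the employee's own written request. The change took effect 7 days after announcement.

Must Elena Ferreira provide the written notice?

(1) not employee-requested — not met.
(a) < 5 days' notice — not satisfied.
(b) no CBA — satisfied.
(2): F AND T → false.
(a) ≥ 9 at site — fails.
(b) schedule shift > 3h — satisfied.
So (3) is not satisfied (F AND T).
Overall: F OR F OR F → false.

No — not required.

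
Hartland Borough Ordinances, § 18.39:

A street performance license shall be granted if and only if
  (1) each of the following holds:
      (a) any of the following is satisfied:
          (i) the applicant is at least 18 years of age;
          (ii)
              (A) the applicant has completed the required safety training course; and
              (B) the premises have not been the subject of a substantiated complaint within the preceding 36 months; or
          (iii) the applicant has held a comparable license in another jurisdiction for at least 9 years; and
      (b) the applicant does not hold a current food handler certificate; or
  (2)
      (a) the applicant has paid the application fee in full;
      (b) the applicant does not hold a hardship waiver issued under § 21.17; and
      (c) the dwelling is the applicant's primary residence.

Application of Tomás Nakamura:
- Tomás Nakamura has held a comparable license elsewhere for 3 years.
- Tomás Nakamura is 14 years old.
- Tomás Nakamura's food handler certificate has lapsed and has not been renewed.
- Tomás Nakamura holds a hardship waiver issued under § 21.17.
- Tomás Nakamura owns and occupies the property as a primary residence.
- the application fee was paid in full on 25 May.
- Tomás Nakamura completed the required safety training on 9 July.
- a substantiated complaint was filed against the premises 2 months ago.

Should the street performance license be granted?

(i) age ≥ 18 — not satisfied.
(A) safety training — met.
(B) no complaint in 36 mo. — fails.
(ii) = T AND F = false.
(iii) prior license ≥ 9 yr — fails.
(a): F OR F OR F → false.
(b) not (food handler cert.) — met.
(1): F AND T → false.
(a) fee paid — met.
(b) not (hardship waiver) — not met.
(c) primary residence — holds.
(2) = T AND F AND T = false.
Overall: F OR F → false.

No — denied.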